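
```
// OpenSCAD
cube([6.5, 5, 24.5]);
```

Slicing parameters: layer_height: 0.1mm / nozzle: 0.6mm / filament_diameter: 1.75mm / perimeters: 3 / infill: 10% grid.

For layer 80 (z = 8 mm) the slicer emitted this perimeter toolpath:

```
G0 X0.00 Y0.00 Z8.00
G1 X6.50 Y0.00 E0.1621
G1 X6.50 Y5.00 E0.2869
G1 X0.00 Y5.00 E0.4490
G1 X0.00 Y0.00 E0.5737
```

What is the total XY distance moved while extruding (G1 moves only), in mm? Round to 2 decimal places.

Sum the Euclidean lengths of each G1 segment: total = 23.00 mm.

23.00 mm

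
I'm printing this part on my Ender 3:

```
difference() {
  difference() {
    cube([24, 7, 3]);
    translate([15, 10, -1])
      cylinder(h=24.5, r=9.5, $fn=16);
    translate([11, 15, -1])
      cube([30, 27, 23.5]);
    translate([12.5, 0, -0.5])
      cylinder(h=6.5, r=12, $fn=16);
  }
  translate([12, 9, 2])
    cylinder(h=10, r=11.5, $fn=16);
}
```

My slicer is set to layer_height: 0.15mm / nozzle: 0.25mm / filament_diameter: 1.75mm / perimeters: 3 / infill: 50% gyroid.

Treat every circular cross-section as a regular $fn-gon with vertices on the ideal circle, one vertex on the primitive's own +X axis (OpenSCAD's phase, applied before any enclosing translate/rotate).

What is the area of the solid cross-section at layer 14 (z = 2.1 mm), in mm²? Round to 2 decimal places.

8.74 mm²

At z = 2.1 mm: the 24×7 cube contributes its full rectangle (area 168.00 mm²); the r=9.5 cylinder at (15, 10) gives a regular 16-gon of circumradius 9.5 (constant along its height) (area = (16/2)·9.500²·sin(360°/16) = 276.30 mm²); the cube at (11, 15) (footprint 30×27) is included at this height (area 810.00 mm²); the r=12 cylinder at (12.5, 0) gives a regular 16-gon of circumradius 12 (constant along its height) (area = (16/2)·12.000²·sin(360°/16) = 440.85 mm²); After the difference (first − rest): starting from the 24×7 cube (168.00 mm²), the r=9.5 cylinder at (15, 10) partially overlaps it — only the 82.94 mm² overlap (of its 276.30 mm²) is removed, clipping the outline; the 30×27 cube at (11, 15) misses the remaining region (no effect); the r=12 cylinder at (12.5, 0) partially overlaps it — only the 73.72 mm² overlap (of its 440.85 mm²) is removed, clipping the outline — area = 11.34 mm²; the r=11.5 cylinder at (12, 9) gives a regular 16-gon of circumradius 11.5 (constant along its height) (area = (16/2)·11.500²·sin(360°/16) = 404.88 mm²); After the difference (first − rest): starting from that combined region (11.34 mm²), the r=11.5 cylinder at (12, 9) partially overlaps it — only the 2.60 mm² overlap (of its 404.88 mm²) is removed, clipping the outline — area = 8.74 mm². Overall, the cross-section has 2 separate islands. Net area = 8.74 mm².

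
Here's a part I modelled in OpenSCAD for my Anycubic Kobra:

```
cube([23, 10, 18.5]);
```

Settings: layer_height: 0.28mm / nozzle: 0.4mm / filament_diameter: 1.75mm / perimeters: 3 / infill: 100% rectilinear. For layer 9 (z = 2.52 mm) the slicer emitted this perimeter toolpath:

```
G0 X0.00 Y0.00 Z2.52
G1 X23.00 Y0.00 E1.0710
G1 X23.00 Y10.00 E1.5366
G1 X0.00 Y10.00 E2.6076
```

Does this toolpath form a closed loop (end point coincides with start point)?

no

Start point (G0): (0.00, 0.00). End point (last G1): the path does not return to the start — open.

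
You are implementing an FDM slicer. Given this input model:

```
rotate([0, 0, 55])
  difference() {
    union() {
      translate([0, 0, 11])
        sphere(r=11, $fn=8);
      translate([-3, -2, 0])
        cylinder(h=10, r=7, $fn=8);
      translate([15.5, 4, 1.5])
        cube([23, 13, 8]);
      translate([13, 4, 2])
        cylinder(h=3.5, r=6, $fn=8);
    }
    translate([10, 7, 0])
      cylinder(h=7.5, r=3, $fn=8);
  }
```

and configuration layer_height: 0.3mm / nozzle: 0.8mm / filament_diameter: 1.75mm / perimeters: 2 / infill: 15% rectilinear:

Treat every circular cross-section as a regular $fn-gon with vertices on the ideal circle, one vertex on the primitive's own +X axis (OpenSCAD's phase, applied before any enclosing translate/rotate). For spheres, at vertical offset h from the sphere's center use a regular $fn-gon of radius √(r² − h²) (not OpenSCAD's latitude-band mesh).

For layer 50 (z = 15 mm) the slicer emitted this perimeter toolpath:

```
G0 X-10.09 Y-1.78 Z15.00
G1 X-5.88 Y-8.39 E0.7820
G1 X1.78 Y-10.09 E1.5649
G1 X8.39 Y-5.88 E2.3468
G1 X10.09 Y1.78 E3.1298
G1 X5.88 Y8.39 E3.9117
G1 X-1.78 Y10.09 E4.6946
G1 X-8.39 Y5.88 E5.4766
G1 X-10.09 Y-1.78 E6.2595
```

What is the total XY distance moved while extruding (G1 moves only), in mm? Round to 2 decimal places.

Sum the Euclidean lengths of each G1 segment: total = 62.73 mm.

62.73 mm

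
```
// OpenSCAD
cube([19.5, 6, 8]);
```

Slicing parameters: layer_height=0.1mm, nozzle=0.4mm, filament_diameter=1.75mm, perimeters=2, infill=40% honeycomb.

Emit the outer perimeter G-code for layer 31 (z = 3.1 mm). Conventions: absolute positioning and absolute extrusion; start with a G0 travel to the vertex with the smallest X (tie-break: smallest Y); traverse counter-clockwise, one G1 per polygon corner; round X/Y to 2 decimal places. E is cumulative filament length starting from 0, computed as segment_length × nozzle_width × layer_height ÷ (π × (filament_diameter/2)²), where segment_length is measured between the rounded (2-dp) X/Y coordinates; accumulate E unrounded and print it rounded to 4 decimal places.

G0 X0.00 Y0.00 Z3.10
G1 X19.50 Y0.00 E0.3243
G1 X19.50 Y6.00 E0.4241
G1 X0.00 Y6.00 E0.7484
G1 X0.00 Y0.00 E0.8481

At z = 3.1 mm: the cube is present — its section is the full 19.5×6 rectangle. The outline is a single polygon with 4 vertices. Extrusion per mm of travel: 0.4 × 0.1 / (π × 0.875²) = 0.016630. Accumulating E over each segment gives final E = 0.8481.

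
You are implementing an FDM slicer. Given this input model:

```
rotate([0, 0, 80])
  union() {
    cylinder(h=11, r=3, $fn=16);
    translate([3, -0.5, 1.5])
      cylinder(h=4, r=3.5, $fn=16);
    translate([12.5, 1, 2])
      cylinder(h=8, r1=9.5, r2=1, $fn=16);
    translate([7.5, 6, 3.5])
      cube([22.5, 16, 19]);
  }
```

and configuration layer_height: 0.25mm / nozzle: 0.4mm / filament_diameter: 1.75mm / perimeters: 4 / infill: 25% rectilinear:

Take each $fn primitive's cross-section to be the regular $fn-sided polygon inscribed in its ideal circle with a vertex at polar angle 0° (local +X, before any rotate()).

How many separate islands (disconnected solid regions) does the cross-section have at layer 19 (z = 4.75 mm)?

At z = 4.75 mm: the cylinder: section is a regular 16-gon, circumradius r=3; the r=3.5 cylinder at (3, -0.5) contributes a regular 16-gon of circumradius 3.5; the cone at (12.5, 1) contributes a regular 16-gon of circumradius 6.578 (interpolated between r1=9.5 and r2=1 at t=0.344); the 22.5×16 cube at (7.5, 6) contributes its full rectangle; Taking the union: the regions partially overlap (shared area 22.43 mm²), so overlapping operands fuse into one piece — 1 connected region; (whole slice rotated 80° about Z — lengths, areas and connectivity unchanged). Overall, the cross-section is a single solid region. Island count = 1.

1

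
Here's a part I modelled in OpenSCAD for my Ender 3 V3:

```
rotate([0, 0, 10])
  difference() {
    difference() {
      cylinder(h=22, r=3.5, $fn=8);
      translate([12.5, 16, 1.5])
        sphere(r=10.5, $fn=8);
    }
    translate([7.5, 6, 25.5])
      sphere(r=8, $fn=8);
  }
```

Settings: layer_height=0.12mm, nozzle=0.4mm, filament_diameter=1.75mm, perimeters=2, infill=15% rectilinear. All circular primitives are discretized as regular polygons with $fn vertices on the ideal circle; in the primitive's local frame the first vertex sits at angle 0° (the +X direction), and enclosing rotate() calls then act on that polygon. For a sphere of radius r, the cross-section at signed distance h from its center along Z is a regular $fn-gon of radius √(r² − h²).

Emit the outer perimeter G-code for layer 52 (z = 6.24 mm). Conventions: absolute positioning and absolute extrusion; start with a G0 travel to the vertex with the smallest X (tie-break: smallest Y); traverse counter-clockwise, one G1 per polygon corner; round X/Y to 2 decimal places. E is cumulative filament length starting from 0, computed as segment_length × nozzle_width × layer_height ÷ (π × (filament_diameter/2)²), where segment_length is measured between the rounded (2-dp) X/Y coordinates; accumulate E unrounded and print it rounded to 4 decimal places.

At z = 6.24 mm: the cylinder: section is a regular 8-gon, circumradius r=3.5; the r=10.5 sphere at (12.5, 16) slices to a regular 8-gon of circumradius 9.369 (√(r²−h²) with h=4.74 from center); After the difference (first − rest): starting from the r=3.5 cylinder, the r=10.5 sphere at (12.5, 16) misses the remaining region (no effect) — 1 connected region; the sphere at (7.5, 6) does not reach this height (|z−center|=19.260 > r=8); Taking the first minus the rest: none of the subtracted shapes is present at this height, so that combined region is unchanged — 1 connected region; (rotated 10° about Z; rotation is an isometry so areas/perimeters/island counts are preserved). The outline is a single polygon with 8 vertices. Extrusion per mm of travel: 0.4 × 0.12 / (π × 0.875²) = 0.019956. Accumulating E over each segment gives final E = 0.4281.

G0 X-3.45 Y-0.61 Z6.24
G1 X-2.01 Y-2.87 E0.0535
G1 X0.61 Y-3.45 E0.1070
G1 X2.87 Y-2.01 E0.1605
G1 X3.45 Y0.61 E0.2141
G1 X2.01 Y2.87 E0.2675
G1 X-0.61 Y3.45 E0.3211
G1 X-2.87 Y2.01 E0.3746
G1 X-3.45 Y-0.61 E0.4281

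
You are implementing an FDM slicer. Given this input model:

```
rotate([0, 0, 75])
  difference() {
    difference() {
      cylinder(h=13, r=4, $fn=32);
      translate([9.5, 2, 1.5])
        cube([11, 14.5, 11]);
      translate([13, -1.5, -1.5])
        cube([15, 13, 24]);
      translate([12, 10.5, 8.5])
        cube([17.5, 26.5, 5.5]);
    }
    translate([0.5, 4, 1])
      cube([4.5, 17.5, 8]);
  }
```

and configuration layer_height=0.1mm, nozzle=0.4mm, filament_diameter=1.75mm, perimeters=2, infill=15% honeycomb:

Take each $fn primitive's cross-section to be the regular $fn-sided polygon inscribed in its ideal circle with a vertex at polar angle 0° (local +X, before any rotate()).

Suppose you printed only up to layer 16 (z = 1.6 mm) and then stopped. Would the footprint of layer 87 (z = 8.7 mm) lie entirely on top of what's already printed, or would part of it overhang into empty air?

entirely on top

Compare the two slices. At z = 1.6: the cylinder: section is a regular 32-gon, circumradius r=4 (area = (32/2)·4.000²·sin(360°/32) = 49.94 mm²); the cube at (9.5, 2) is present — its section is the full 11×14.5 rectangle (area 159.50 mm²); the 15×13 cube at (13, -1.5) contributes its full rectangle (area 195.00 mm²); the cube at (12, 10.5) does not reach this height (z outside [8.5, 14]); After the difference (first − rest): starting from the r=4 cylinder (49.94 mm²), the 11×14.5 cube at (9.5, 2) misses the remaining region (no effect); the 15×13 cube at (13, -1.5) misses the remaining region (no effect) — area = 49.94 mm²; the cube at (0.5, 4) (footprint 4.5×17.5) is included at this height (area 78.75 mm²); Subtracting the remaining from the first: starting from that combined region (49.94 mm²), the 4.5×17.5 cube at (0.5, 4) misses the remaining region (no effect) — area = 49.94 mm²; (rotated 75° about Z; rotation is an isometry so areas/perimeters/island counts are preserved). At z = 8.7: the r=4 cylinder contributes a regular 32-gon of circumradius 4 (area = (32/2)·4.000²·sin(360°/32) = 49.94 mm²); the 11×14.5 cube at (9.5, 2) contributes its full rectangle (area 159.50 mm²); the cube at (13, -1.5) is present — its section is the full 15×13 rectangle (area 195.00 mm²); the 17.5×26.5 cube at (12, 10.5) contributes its full rectangle (area 463.75 mm²); Subtracting the remaining from the first: starting from the r=4 cylinder (49.94 mm²), the 11×14.5 cube at (9.5, 2) misses the remaining region (no effect); the 15×13 cube at (13, -1.5) misses the remaining region (no effect); the 17.5×26.5 cube at (12, 10.5) misses the remaining region (no effect) — area = 49.94 mm²; the 4.5×17.5 cube at (0.5, 4) contributes its full rectangle (area 78.75 mm²); Taking the first minus the rest: starting from that combined region (49.94 mm²), the 4.5×17.5 cube at (0.5, 4) misses the remaining region (no effect) — area = 49.94 mm²; (rotated 75° about Z; rotation is an isometry so areas/perimeters/island counts are preserved). Checking containment: the cross-section at z = 8.7 is a subset of the cross-section at z = 1.6.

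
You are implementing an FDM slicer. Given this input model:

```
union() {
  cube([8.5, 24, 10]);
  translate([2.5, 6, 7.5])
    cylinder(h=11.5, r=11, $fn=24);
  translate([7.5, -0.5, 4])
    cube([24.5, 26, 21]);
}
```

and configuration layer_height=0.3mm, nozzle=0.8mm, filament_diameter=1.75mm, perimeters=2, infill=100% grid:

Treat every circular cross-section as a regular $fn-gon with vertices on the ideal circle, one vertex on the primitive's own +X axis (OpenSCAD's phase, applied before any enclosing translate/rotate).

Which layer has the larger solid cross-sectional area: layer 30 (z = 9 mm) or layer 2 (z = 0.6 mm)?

Layer 30 (z = 9): the cube is present — its section is the full 8.5×24 rectangle (area 204.00 mm²); the cylinder at (2.5, 6): section is a regular 24-gon, circumradius r=11 (area = (24/2)·11.000²·sin(360°/24) = 375.81 mm²); the 24.5×26 cube at (7.5, -0.5) contributes its full rectangle (area 637.00 mm²); Taking the union: the regions partially overlap — summed areas 1216.81 mm² minus the doubly-counted overlap 224.20 mm² gives 992.61 mm² — area = 992.61 mm². So its area = 992.61 mm². Layer 2 (z = 0.6): the cube is present — its section is the full 8.5×24 rectangle (area 204.00 mm²); the cylinder at (2.5, 6) is not intersected at this z (z outside [7.5, 19]); the cube at (7.5, -0.5) does not reach this height (z outside [4, 25]); Combining (union): only the 8.5×24 cube is present, so the union is just that shape — area = 204.00 mm². So its area = 204.00 mm². Layer 30 is larger (992.61 vs 204.00 mm²).

layer 30 (z = 9 mm)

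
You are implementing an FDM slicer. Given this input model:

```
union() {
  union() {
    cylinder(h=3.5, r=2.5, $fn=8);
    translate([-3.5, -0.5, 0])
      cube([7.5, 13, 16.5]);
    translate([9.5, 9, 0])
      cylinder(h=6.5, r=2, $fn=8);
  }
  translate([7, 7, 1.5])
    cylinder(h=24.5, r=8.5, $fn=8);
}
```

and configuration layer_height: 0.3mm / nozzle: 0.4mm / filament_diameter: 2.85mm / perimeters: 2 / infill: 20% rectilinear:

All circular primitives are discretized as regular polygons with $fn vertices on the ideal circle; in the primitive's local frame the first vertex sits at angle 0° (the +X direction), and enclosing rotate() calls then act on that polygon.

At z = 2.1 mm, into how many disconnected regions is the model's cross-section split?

1

At z = 2.1 mm: the r=2.5 cylinder contributes a regular 8-gon of circumradius 2.5; the cube at (-3.5, -0.5) (footprint 7.5×13) is included at this height; the r=2 cylinder at (9.5, 9) gives a regular 8-gon of circumradius 2 (constant along its height); Combining (union): the regions partially overlap (shared area 11.24 mm²), so overlapping operands fuse into one piece — 2 connected regions; the r=8.5 cylinder at (7, 7) gives a regular 8-gon of circumradius 8.5 (constant along its height); Combining (union): the regions partially overlap (shared area 62.75 mm²), so overlapping operands fuse into one piece — 1 connected region. The result has 1 disconnected region.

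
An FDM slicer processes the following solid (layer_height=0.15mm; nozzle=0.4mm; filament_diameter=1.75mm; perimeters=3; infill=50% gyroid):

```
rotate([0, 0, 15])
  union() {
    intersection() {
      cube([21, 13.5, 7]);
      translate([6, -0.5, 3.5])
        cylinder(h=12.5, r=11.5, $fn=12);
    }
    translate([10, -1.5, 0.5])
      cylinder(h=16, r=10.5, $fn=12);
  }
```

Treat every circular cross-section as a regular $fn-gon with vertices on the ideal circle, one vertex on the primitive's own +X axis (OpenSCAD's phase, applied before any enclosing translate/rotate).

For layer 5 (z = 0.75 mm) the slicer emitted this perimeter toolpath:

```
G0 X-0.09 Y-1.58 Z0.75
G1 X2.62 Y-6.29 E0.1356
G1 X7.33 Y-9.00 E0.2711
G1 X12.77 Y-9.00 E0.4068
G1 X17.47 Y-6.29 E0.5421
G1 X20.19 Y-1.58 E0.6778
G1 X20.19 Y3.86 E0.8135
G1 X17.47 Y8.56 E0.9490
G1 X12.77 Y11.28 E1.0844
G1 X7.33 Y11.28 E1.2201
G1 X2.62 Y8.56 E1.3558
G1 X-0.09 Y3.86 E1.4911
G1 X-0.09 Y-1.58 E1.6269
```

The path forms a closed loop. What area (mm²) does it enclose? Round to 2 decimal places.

330.70 mm²

Apply the shoelace formula to the sequence of (X, Y) vertices; enclosed area = 330.70 mm².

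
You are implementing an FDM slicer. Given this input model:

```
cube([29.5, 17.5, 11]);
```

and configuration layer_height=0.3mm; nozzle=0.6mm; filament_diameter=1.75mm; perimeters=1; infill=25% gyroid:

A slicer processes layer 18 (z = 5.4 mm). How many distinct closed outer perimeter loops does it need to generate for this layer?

At z = 5.4 mm: the cube is present — its section is the full 29.5×17.5 rectangle. The result has 1 disconnected region.

1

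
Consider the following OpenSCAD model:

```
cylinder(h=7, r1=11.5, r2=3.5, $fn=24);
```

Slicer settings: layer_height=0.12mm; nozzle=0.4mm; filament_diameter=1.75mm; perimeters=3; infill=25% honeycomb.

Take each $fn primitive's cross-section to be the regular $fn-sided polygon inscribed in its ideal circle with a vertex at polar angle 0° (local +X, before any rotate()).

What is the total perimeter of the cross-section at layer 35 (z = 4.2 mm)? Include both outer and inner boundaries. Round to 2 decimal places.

41.98 mm

At z = 4.2 mm: the cone: at t=0.600 of its height the radius interpolates to r₁+(r₂−r₁)t = 6.700, giving a regular 24-gon of that circumradius (perimeter = 2·24·6.700·sin(180°/24) = 41.98 mm). Overall, the cross-section is a single solid region. Total boundary length (outer) = 41.98 mm.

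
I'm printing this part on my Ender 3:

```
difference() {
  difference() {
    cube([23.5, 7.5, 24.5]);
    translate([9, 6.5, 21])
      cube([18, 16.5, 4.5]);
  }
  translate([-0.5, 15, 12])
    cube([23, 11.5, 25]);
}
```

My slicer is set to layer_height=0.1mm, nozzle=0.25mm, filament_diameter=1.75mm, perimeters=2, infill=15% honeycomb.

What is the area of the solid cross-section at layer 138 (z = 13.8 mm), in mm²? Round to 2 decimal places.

At z = 13.8 mm: the cube (footprint 23.5×7.5) is included at this height (area 176.25 mm²); the cube at (9, 6.5) is absent (z outside [21, 25.5]); Subtracting the remaining from the first: none of the subtracted shapes is present at this height, so the 23.5×7.5 cube is unchanged — area = 176.25 mm²; the cube at (-0.5, 15) is present — its section is the full 23×11.5 rectangle (area 264.50 mm²); Taking the first minus the rest: starting from that combined region (176.25 mm²), the 23×11.5 cube at (-0.5, 15) misses the remaining region (no effect) — area = 176.25 mm². Overall, the cross-section is a single solid region. Net area = 176.25 mm².

176.25 mm²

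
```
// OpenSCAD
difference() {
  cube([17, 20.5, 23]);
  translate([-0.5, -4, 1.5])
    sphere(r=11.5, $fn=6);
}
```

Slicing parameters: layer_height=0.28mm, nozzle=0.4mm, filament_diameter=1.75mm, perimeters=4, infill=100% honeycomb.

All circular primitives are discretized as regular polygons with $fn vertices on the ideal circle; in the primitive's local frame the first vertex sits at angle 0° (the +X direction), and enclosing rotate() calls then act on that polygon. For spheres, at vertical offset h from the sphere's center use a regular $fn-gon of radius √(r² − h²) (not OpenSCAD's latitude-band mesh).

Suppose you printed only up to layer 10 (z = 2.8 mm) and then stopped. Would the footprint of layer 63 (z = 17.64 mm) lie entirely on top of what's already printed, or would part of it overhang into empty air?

Compare the two slices. At z = 2.8: the cube (footprint 17×20.5) is included at this height (area 348.50 mm²); the r=11.5 sphere at (-0.5, -4) slices to a regular 6-gon of circumradius 11.426 (√(r²−h²) with h=1.3 from center) (area = (6/2)·11.426²·sin(360°/6) = 339.20 mm²); Subtracting the remaining from the first: starting from the 17×20.5 cube (348.50 mm²), the r=11.5 sphere at (-0.5, -4) partially overlaps it — only the 40.77 mm² overlap (of its 339.20 mm²) is removed, clipping the outline — area = 307.73 mm². At z = 17.64: the cube (footprint 17×20.5) is included at this height (area 348.50 mm²); the sphere at (-0.5, -4) is not intersected at this z (|z−center|=16.140 > r=11.5); Taking the first minus the rest: none of the subtracted shapes is present at this height, so the 17×20.5 cube is unchanged — area = 348.50 mm². Checking containment: at z = 17.64 the cross-section extends beyond the z = 2.8 cross-section by about 40.77 mm².

part overhangs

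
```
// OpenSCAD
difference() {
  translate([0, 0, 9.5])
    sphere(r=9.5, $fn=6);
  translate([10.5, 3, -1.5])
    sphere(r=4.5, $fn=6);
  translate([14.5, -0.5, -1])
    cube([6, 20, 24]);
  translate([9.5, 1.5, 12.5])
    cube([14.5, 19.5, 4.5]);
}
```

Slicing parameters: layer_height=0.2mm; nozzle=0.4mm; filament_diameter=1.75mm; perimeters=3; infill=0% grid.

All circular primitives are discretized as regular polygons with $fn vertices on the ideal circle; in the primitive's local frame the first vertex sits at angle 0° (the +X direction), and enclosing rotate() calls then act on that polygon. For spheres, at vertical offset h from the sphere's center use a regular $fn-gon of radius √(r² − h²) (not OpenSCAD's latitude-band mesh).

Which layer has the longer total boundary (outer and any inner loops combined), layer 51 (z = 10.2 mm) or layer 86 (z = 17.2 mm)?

Layer 51 (z = 10.2): the r=9.5 sphere contributes a regular 6-gon of circumradius √(9.5²−0.7²) = 9.474 (perimeter = 2·6·9.474·sin(180°/6) = 56.85 mm); the sphere at (10.5, 3) is absent (|z−center|=11.700 > r=4.5); the cube at (14.5, -0.5) (footprint 6×20) is included at this height (perimeter 52.00 mm); the cube at (9.5, 1.5) is absent (z outside [12.5, 17]); Taking the first minus the rest: starting from the r=9.5 sphere, the 6×20 cube at (14.5, -0.5) misses the remaining region (no effect) — boundary = 56.85 mm. So its perimeter = 56.85 mm. Layer 86 (z = 17.2): the r=9.5 sphere contributes a regular 6-gon of circumradius √(9.5²−7.7²) = 5.564 (perimeter = 2·6·5.564·sin(180°/6) = 33.39 mm); the sphere at (10.5, 3) does not reach this height (|z−center|=18.700 > r=4.5); the cube at (14.5, -0.5) is present — its section is the full 6×20 rectangle (perimeter 52.00 mm); the cube at (9.5, 1.5) is absent (z outside [12.5, 17]); Subtracting the remaining from the first: starting from the r=9.5 sphere, the 6×20 cube at (14.5, -0.5) misses the remaining region (no effect) — boundary = 33.39 mm. So its perimeter = 33.39 mm. Layer 51 is larger (56.85 vs 33.39 mm).

layer 51 (z = 10.2 mm)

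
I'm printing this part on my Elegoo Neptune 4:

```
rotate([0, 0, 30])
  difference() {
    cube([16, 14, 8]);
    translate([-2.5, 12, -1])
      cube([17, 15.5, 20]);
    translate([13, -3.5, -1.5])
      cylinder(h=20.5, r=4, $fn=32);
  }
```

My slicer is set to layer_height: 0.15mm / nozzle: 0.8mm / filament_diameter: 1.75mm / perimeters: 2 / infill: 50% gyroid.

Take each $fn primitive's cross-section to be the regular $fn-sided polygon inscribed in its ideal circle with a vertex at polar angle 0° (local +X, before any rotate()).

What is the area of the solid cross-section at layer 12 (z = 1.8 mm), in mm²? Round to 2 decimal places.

193.74 mm²

At z = 1.8 mm: the cube is present — its section is the full 16×14 rectangle (area 224.00 mm²); the 17×15.5 cube at (-2.5, 12) contributes its full rectangle (area 263.50 mm²); the cylinder at (13, -3.5): section is a regular 32-gon, circumradius r=4 (area = (32/2)·4.000²·sin(360°/32) = 49.94 mm²); Taking the first minus the rest: starting from the 16×14 cube (224.00 mm²), the 17×15.5 cube at (-2.5, 12) partially overlaps it — only the 29.00 mm² overlap (of its 263.50 mm²) is removed, clipping the outline; the r=4 cylinder at (13, -3.5) partially overlaps it — only the 1.26 mm² overlap (of its 49.94 mm²) is removed, clipping the outline — area = 193.74 mm²; (rotated 30° about Z; rotation is an isometry so areas/perimeters/island counts are preserved). Overall, the cross-section is a single solid region. Net area = 193.74 mm².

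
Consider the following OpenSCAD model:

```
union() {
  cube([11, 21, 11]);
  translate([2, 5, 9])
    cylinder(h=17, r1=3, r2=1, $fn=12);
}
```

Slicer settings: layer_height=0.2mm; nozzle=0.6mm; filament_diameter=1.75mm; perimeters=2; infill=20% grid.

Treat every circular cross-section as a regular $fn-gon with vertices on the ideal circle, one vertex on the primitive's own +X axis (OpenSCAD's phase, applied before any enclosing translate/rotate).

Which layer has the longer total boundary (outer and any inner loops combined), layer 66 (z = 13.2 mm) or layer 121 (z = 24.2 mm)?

layer 66 (z = 13.2 mm)

Layer 66 (z = 13.2): the cube does not reach this height (z outside [0, 11]); the cone at (2, 5) contributes a regular 12-gon of circumradius 2.506 (interpolated between r1=3 and r2=1 at t=0.247) (perimeter = 2·12·2.506·sin(180°/12) = 15.57 mm); Combining (union): only the cone at (2, 5) is present, so the union is just that shape — boundary = 15.57 mm. So its perimeter = 15.57 mm. Layer 121 (z = 24.2): the cube is not intersected at this z (z outside [0, 11]); the cone at (2, 5) (r1=3→r2=1) has section circumradius 1.212 here — a regular 12-gon (perimeter = 2·12·1.212·sin(180°/12) = 7.53 mm); Merging all regions: only the cone at (2, 5) is present, so the union is just that shape — boundary = 7.53 mm. So its perimeter = 7.53 mm. Layer 66 is larger (15.57 vs 7.53 mm).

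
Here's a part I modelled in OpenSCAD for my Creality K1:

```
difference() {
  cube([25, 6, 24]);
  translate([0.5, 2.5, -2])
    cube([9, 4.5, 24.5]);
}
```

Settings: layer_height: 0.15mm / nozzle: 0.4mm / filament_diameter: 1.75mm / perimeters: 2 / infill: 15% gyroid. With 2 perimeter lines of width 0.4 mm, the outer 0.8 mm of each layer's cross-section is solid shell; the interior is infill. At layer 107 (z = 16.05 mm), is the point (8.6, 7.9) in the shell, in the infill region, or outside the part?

outside

At z = 16.05 mm: the cube (footprint 25×6) is included at this height; the 9×4.5 cube at (0.5, 2.5) contributes its full rectangle; Taking the first minus the rest: starting from the 25×6 cube, the 9×4.5 cube at (0.5, 2.5) partially overlaps it — only the 31.50 mm² overlap (of its 40.50 mm²) is removed, clipping the outline — 1 connected region. Overall, the cross-section is a single solid region. The nearest boundary edge runs (9.50, 2.50)→(9.50, 6.00); distance from the point to it = 2.10 mm. The point is not inside any of the regions above, so it lies outside the cross-section (2.10 mm from the nearest boundary).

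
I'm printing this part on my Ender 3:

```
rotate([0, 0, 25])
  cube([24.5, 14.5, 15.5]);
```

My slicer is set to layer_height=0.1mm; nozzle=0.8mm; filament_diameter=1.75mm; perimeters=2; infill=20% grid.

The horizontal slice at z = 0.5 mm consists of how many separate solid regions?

1

At z = 0.5 mm: the 24.5×14.5 cube contributes its full rectangle; (whole slice rotated 25° about Z — lengths, areas and connectivity unchanged). The result has 1 disconnected region.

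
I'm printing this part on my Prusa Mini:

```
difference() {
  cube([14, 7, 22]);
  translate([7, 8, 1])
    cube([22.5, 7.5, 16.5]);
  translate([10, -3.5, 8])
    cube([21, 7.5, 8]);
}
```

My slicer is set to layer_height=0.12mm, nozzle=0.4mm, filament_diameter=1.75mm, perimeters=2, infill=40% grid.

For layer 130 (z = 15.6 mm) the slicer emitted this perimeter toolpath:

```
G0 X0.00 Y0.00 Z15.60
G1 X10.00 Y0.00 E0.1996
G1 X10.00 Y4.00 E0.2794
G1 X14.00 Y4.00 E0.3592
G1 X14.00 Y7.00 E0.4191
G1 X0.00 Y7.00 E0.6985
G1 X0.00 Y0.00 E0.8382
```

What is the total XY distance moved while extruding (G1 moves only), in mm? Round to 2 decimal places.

Sum the Euclidean lengths of each G1 segment: total = 42.00 mm.

42.00 mm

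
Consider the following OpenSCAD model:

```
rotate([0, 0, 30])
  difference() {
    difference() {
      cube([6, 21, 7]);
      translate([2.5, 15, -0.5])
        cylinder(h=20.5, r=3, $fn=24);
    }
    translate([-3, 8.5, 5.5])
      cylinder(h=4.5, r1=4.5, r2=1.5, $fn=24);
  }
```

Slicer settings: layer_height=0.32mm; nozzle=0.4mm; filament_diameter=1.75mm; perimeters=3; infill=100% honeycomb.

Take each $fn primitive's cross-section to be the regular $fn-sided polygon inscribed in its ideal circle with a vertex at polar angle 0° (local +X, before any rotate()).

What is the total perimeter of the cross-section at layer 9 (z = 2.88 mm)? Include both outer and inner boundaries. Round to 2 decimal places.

66.09 mm

At z = 2.88 mm: the cube is present — its section is the full 6×21 rectangle (perimeter 54.00 mm); the r=3 cylinder at (2.5, 15) gives a regular 24-gon of circumradius 3 (constant along its height) (perimeter = 2·24·3.000·sin(180°/24) = 18.80 mm); Subtracting the remaining from the first: starting from the 6×21 cube, the r=3 cylinder at (2.5, 15) partially overlaps it — only the 26.88 mm² overlap (of its 27.95 mm²) is removed, clipping the outline — boundary = 66.09 mm; the cone at (-3, 8.5) is not intersected at this z (z outside [5.5, 10]); After the difference (first − rest): none of the subtracted shapes is present at this height, so that combined region is unchanged — boundary = 66.09 mm; (rotated 30° about Z; rotation is an isometry so areas/perimeters/island counts are preserved). Overall, the cross-section is a single solid region. Total boundary length (outer) = 66.09 mm.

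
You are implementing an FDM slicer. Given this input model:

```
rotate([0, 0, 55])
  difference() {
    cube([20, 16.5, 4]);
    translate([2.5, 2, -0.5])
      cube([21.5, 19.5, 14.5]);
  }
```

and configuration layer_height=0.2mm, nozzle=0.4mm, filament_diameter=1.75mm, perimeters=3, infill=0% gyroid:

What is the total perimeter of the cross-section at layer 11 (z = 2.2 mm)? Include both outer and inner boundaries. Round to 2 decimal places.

73.00 mm

At z = 2.2 mm: the cube (footprint 20×16.5) is included at this height (perimeter 73.00 mm); the cube at (2.5, 2) is present — its section is the full 21.5×19.5 rectangle (perimeter 82.00 mm); Subtracting the remaining from the first: starting from the 20×16.5 cube, the 21.5×19.5 cube at (2.5, 2) partially overlaps it — only the 253.75 mm² overlap (of its 419.25 mm²) is removed, clipping the outline — boundary = 73.00 mm; (whole slice rotated 55° about Z — lengths, areas and connectivity unchanged). Overall, the cross-section is a single solid region. Total boundary length (outer) = 73.00 mm.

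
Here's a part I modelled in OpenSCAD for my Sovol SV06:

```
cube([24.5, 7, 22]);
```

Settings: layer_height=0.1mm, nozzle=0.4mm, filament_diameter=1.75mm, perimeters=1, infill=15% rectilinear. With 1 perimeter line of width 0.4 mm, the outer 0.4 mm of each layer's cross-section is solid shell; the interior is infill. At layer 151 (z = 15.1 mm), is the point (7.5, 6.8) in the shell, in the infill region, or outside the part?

At z = 15.1 mm: the 24.5×7 cube contributes its full rectangle. Overall, the cross-section is a single solid region. The nearest boundary edge runs (24.50, 7.00)→(0.00, 7.00); distance from the point to it = 0.20 mm. The point is inside the cross-section, 0.20 mm from the nearest boundary — within the 0.4 mm shell band (1 × 0.4).

shell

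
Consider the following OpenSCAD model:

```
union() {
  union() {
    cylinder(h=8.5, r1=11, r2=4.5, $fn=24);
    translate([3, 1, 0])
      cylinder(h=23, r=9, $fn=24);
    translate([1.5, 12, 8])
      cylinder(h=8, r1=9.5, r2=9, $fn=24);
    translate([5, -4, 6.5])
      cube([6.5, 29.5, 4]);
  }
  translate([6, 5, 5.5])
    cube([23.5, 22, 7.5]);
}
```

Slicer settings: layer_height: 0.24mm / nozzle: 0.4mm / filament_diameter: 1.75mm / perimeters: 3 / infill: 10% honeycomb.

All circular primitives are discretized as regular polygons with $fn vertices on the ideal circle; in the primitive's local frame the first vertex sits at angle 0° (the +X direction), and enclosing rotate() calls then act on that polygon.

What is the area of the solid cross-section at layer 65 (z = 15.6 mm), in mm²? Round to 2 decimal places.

437.68 mm²

At z = 15.6 mm: the cone does not reach this height (z outside [0, 8.5]); the r=9 cylinder at (3, 1) contributes a regular 24-gon of circumradius 9 (area = (24/2)·9.000²·sin(360°/24) = 251.57 mm²); the cone at (1.5, 12): at t=0.950 of its height the radius interpolates to r₁+(r₂−r₁)t = 9.025, giving a regular 24-gon of that circumradius (area = (24/2)·9.025²·sin(360°/24) = 252.97 mm²); the cube at (5, -4) is absent (z outside [6.5, 10.5]); Merging all regions: the regions partially overlap — summed areas 504.54 mm² minus the doubly-counted overlap 66.87 mm² gives 437.68 mm² — area = 437.68 mm²; the cube at (6, 5) does not reach this height (z outside [5.5, 13]); Merging all regions: only that combined region is present, so the union is just that shape — area = 437.68 mm². Overall, the cross-section is a single solid region. Net area = 437.68 mm².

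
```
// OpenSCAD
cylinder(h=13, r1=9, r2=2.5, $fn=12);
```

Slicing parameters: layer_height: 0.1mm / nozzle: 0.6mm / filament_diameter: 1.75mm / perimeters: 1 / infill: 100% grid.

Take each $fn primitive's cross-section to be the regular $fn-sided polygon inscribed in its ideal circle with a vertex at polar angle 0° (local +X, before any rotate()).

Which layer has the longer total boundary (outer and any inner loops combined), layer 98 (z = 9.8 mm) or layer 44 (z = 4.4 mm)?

Layer 98 (z = 9.8): the cone (r1=9→r2=2.5) has section circumradius 4.100 here — a regular 12-gon (perimeter = 2·12·4.100·sin(180°/12) = 25.47 mm). So its perimeter = 25.47 mm. Layer 44 (z = 4.4): the cone (r1=9→r2=2.5) has section circumradius 6.800 here — a regular 12-gon (perimeter = 2·12·6.800·sin(180°/12) = 42.24 mm). So its perimeter = 42.24 mm. Layer 44 is larger (42.24 vs 25.47 mm).

layer 44 (z = 4.4 mm)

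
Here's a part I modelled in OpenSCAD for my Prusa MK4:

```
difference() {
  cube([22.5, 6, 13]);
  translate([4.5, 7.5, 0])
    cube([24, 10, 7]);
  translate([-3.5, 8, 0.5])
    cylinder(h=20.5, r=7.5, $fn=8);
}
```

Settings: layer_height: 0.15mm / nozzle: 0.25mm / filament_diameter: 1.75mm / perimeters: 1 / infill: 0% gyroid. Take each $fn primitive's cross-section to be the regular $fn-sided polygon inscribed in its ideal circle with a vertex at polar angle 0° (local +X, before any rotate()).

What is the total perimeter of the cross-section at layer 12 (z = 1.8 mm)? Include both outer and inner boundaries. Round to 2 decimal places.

At z = 1.8 mm: the 22.5×6 cube contributes its full rectangle (perimeter 57.00 mm); the cube at (4.5, 7.5) is present — its section is the full 24×10 rectangle (perimeter 68.00 mm); the cylinder at (-3.5, 8): section is a regular 8-gon, circumradius r=7.5 (perimeter = 2·8·7.500·sin(180°/8) = 45.92 mm); Taking the first minus the rest: starting from the 22.5×6 cube, the 24×10 cube at (4.5, 7.5) misses the remaining region (no effect); the r=7.5 cylinder at (-3.5, 8) partially overlaps it — only the 8.89 mm² overlap (of its 159.10 mm²) is removed, clipping the outline — boundary = 55.31 mm. Overall, the cross-section is a single solid region. Total boundary length (outer) = 55.31 mm.

55.31 mm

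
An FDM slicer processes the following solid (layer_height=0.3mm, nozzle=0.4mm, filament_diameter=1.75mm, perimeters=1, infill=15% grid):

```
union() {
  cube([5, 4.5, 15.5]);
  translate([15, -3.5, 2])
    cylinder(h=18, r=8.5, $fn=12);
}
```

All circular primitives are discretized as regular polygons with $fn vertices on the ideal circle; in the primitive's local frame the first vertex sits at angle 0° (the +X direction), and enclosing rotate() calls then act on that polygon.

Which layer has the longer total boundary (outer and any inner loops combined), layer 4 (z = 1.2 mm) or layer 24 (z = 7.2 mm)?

layer 24 (z = 7.2 mm)

Layer 4 (z = 1.2): the 5×4.5 cube contributes its full rectangle (perimeter 19.00 mm); the cylinder at (15, -3.5) does not reach this height (z outside [2, 20]); Taking the union: only the 5×4.5 cube is present, so the union is just that shape — boundary = 19.00 mm. So its perimeter = 19.00 mm. Layer 24 (z = 7.2): the cube is present — its section is the full 5×4.5 rectangle (perimeter 19.00 mm); the cylinder at (15, -3.5): section is a regular 12-gon, circumradius r=8.5 (perimeter = 2·12·8.500·sin(180°/12) = 52.80 mm); Combining (union): the 2 present regions are separate (no shared area or edge), so areas and boundary lengths simply add and each stays a separate island — boundary = 71.80 mm. So its perimeter = 71.80 mm. Layer 24 is larger (71.80 vs 19.00 mm).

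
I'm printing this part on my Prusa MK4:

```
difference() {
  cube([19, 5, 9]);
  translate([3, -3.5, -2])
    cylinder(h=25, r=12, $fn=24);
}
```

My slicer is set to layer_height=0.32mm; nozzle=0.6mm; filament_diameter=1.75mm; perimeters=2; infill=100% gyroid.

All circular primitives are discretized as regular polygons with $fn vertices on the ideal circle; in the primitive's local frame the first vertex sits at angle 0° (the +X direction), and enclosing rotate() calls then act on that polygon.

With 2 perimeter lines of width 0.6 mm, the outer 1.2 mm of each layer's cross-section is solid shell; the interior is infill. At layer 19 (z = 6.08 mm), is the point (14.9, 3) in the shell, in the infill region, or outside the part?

At z = 6.08 mm: the 19×5 cube contributes its full rectangle; the r=12 cylinder at (3, -3.5) contributes a regular 24-gon of circumradius 12; Taking the first minus the rest: starting from the 19×5 cube, the r=12 cylinder at (3, -3.5) partially overlaps it — only the 65.86 mm² overlap (of its 447.24 mm²) is removed, clipping the outline — 1 connected region. Overall, the cross-section is a single solid region. The nearest boundary edge runs (14.43, 0.00)→(13.39, 2.50); distance from the point to it = 1.58 mm. The point is inside the cross-section and 1.58 mm from the nearest boundary — more than the 1.2 mm shell width (2 × 0.6), so it's in the infill interior.

infill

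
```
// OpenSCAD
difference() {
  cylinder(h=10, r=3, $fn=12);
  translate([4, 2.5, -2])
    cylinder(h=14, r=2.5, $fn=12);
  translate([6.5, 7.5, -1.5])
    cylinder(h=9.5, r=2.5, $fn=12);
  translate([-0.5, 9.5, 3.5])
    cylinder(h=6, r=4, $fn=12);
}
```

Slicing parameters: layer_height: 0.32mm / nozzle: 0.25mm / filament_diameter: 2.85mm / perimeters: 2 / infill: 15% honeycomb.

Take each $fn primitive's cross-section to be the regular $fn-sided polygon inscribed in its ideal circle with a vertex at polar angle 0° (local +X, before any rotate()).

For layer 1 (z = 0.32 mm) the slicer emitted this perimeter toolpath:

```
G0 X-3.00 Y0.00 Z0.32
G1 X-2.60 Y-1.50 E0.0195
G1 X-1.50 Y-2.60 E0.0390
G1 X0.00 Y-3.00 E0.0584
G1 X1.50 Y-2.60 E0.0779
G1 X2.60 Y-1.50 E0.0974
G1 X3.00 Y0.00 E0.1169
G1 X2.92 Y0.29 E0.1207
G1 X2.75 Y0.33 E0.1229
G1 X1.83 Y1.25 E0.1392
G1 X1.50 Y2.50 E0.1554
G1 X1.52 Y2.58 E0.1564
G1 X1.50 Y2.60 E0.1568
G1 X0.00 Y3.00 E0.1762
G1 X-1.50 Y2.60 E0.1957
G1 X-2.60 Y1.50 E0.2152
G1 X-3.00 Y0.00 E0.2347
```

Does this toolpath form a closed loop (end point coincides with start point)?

Start point (G0): (-3.00, 0.00). End point (last G1): the path returns to the start — closed.

yes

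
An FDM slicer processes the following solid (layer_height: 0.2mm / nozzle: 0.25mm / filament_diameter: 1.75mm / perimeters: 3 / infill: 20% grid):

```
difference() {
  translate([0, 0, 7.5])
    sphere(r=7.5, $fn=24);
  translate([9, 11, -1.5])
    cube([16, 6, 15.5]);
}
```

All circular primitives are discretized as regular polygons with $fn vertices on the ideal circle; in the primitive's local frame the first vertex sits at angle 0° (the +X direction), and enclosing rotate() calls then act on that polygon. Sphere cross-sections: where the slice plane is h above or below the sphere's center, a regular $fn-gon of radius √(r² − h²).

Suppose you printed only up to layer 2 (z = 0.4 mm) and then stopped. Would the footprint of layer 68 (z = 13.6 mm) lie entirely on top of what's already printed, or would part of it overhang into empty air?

Compare the two slices. At z = 0.4: the sphere: section is a regular 24-gon, circumradius = √(r²−h²) = √(7.5²−7.1²) = 2.417 (area = (24/2)·2.417²·sin(360°/24) = 18.14 mm²); the cube at (9, 11) is present — its section is the full 16×6 rectangle (area 96.00 mm²); Taking the first minus the rest: starting from the r=7.5 sphere (18.14 mm²), the 16×6 cube at (9, 11) misses the remaining region (no effect) — area = 18.14 mm². At z = 13.6: the r=7.5 sphere slices to a regular 24-gon of circumradius 4.363 (√(r²−h²) with h=6.1 from center) (area = (24/2)·4.363²·sin(360°/24) = 59.13 mm²); the cube at (9, 11) (footprint 16×6) is included at this height (area 96.00 mm²); After the difference (first − rest): starting from the r=7.5 sphere (59.13 mm²), the 16×6 cube at (9, 11) misses the remaining region (no effect) — area = 59.13 mm². Checking containment: at z = 13.6 the cross-section extends beyond the z = 0.4 cross-section by about 41.00 mm².

part overhangs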